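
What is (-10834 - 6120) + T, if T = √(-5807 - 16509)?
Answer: -16954 + 2*I*√5579 ≈ -16954.0 + 149.39*I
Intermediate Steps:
T = 2*I*√5579 (T = √(-22316) = 2*I*√5579 ≈ 149.39*I)
(-10834 - 6120) + T = (-10834 - 6120) + 2*I*√5579 = -16954 + 2*I*√5579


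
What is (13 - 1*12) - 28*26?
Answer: -727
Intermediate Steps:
(13 - 1*12) - 28*26 = (13 - 12) - 728 = 1 - 728 = -727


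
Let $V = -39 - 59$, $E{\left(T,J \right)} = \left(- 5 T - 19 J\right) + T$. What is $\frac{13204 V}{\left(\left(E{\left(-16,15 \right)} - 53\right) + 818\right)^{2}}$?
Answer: $- \frac{161749}{36992} \approx -4.3725$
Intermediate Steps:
$E{\left(T,J \right)} = - 19 J - 4 T$ ($E{\left(T,J \right)} = \left(- 19 J - 5 T\right) + T = - 19 J - 4 T$)
$V = -98$ ($V = -39 - 59 = -98$)
$\frac{13204 V}{\left(\left(E{\left(-16,15 \right)} - 53\right) + 818\right)^{2}} = \frac{13204 \left(-98\right)}{\left(\left(\left(\left(-19\right) 15 - -64\right) - 53\right) + 818\right)^{2}} = - \frac{1293992}{\left(\left(\left(-285 + 64\right) - 53\right) + 818\right)^{2}} = - \frac{1293992}{\left(\left(-221 - 53\right) + 818\right)^{2}} = - \frac{1293992}{\left(-274 + 818\right)^{2}} = - \frac{1293992}{544^{2}} = - \frac{1293992}{295936} = \left(-1293992\right) \frac{1}{295936} = - \frac{161749}{36992}$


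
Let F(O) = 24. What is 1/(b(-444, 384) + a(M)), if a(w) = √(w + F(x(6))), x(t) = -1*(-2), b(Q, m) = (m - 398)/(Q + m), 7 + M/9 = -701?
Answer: 210/5713249 - 41400*I*√3/5713249 ≈ 3.6757e-5 - 0.012551*I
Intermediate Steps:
M = -6372 (M = -63 + 9*(-701) = -63 - 6309 = -6372)
b(Q, m) = (-398 + m)/(Q + m)
x(t) = 2
a(w) = √(24 + w) (a(w) = √(w + 24) = √(24 + w))
1/(b(-444, 384) + a(M)) = 1/((-398 + 384)/(-444 + 384) + √(24 - 6372)) = 1/(-14/(-60) + √(-6348)) = 1/(-1/60*(-14) + 46*I*√3) = 1/(7/30 + 46*I*√3)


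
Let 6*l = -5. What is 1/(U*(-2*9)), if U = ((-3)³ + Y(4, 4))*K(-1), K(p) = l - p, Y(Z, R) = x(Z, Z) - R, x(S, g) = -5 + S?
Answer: 1/96 ≈ 0.010417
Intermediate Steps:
l = -⅚ (l = (⅙)*(-5) = -⅚ ≈ -0.83333)
Y(Z, R) = -5 + Z - R (Y(Z, R) = (-5 + Z) - R = -5 + Z - R)
K(p) = -⅚ - p
U = -16/3 (U = ((-3)³ + (-5 + 4 - 1*4))*(-⅚ - 1*(-1)) = (-27 + (-5 + 4 - 4))*(-⅚ + 1) = (-27 - 5)*(⅙) = -32*⅙ = -16/3 ≈ -5.3333)
1/(U*(-2*9)) = 1/(-(-32)*9/3) = 1/(-16/3*(-18)) = 1/96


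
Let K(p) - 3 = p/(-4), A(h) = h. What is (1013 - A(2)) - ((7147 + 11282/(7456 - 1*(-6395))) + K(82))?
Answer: -169517251/27702 ≈ -6119.3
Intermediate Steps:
K(p) = 3 - p/4 (K(p) = 3 + p/(-4) = 3 + p*(-¼) = 3 - p/4)
(1013 - A(2)) - ((7147 + 11282/(7456 - 1*(-6395))) + K(82)) = (1013 - 1*2) - ((7147 + 11282/(7456 - 1*(-6395))) + (3 - ¼*82)) = (1013 - 2) - ((7147 + 11282/(7456 + 6395)) + (3 - 41/2)) = 1011 - ((7147 + 11282/13851) - 35/2) = 1011 - (99004379/13851 - 35/2) = 1011 - 1*197523973/27702 = 1011 - 197523973/27702 = -169517251/27702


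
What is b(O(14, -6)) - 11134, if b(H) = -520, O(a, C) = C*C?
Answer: -11654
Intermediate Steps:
O(a, C) = C²
b(O(14, -6)) - 11134 = -520 - 11134 = -11654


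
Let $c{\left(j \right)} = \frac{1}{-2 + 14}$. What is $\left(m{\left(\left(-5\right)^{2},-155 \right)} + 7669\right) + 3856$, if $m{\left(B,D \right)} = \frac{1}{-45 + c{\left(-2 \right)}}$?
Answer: $\frac{6211963}{539} \approx 11525.0$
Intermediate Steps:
$c{\left(j \right)} = \frac{1}{12}$
$m{\left(B,D \right)} = - \frac{12}{539}$ ($m{\left(B,D \right)} = \frac{1}{-45 + \frac{1}{12}} = \frac{1}{- \frac{539}{12}} = - \frac{12}{539}$)
$\left(m{\left(\left(-5\right)^{2},-155 \right)} + 7669\right) + 3856 = \left(- \frac{12}{539} + 7669\right) + 3856 = \frac{4133579}{539} + 3856 = \frac{6211963}{539}$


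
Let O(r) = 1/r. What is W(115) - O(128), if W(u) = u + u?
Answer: 29439/128 ≈ 229.99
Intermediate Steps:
W(u) = 2*u
W(115) - O(128) = 2*115 - 1/128 = 230 - 1*1/128 = 230 - 1/128 = 29439/128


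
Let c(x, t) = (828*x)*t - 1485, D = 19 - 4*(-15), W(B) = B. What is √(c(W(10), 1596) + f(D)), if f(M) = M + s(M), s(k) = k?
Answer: √13213553 ≈ 3635.0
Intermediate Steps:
D = 79 (D = 19 + 60 = 79)
f(M) = 2*M (f(M) = M + M = 2*M)
c(x, t) = -1485 + 828*t*x (c(x, t) = 828*t*x - 1485 = -1485 + 828*t*x)
√(c(W(10), 1596) + f(D)) = √((-1485 + 828*1596*10) + 2*79) = √((-1485 + 13214880) + 158) = √(13213395 + 158) = √13213553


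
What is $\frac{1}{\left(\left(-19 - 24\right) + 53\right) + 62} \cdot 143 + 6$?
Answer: $\frac{575}{72} \approx 7.9861$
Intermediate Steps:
$\frac{1}{\left(\left(-19 - 24\right) + 53\right) + 62} \cdot 143 + 6 = \frac{1}{\left(-43 + 53\right) + 62} \cdot 143 + 6 = \frac{1}{10 + 62} \cdot 143 + 6 = \frac{1}{72} \cdot 143 + 6 = \frac{143}{72} + 6 = \frac{575}{72}$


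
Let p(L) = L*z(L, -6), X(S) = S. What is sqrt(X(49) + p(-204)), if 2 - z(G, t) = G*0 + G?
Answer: 5*I*sqrt(1679) ≈ 204.88*I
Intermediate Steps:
z(G, t) = 2 - G (z(G, t) = 2 - (G*0 + G) = 2 - (0 + G) = 2 - G)
p(L) = L*(2 - L)
sqrt(X(49) + p(-204)) = sqrt(49 - 204*(2 - 1*(-204))) = sqrt(49 - 204*(2 + 204)) = sqrt(49 - 204*206) = sqrt(49 - 42024) = sqrt(-41975) = 5*I*sqrt(1679)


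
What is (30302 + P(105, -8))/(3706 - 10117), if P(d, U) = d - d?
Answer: -30302/6411 ≈ -4.7266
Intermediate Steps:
P(d, U) = 0
(30302 + P(105, -8))/(3706 - 10117) = (30302 + 0)/(3706 - 10117) = 30302/(-6411) = 30302*(-1/6411) = -30302/6411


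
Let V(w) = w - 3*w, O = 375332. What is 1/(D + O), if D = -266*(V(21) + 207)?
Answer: 1/331442 ≈ 3.0171e-6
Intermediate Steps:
V(w) = -2*w
D = -43890 (D = -266*(-2*21 + 207) = -266*(-42 + 207) = -266*165 = -43890)
1/(D + O) = 1/(-43890 + 375332) = 1/331442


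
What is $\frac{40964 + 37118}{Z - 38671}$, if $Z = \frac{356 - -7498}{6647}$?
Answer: $- \frac{30530062}{15119899} \approx -2.0192$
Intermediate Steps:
$Z = \frac{462}{391}$ ($Z = \left(356 + 7498\right) \frac{1}{6647} = 7854 \cdot \frac{1}{6647} = \frac{462}{391} \approx 1.1816$)
$\frac{40964 + 37118}{Z - 38671} = \frac{40964 + 37118}{\frac{462}{391} - 38671} = \frac{78082}{- \frac{15119899}{391}} = 78082 \left(- \frac{391}{15119899}\right) = - \frac{30530062}{15119899}$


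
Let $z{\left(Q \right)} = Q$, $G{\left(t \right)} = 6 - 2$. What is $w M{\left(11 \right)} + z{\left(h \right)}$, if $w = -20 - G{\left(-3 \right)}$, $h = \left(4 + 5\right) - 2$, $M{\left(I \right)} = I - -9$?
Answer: $-473$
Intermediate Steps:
$G{\left(t \right)} = 4$ ($G{\left(t \right)} = 6 - 2 = 4$)
$M{\left(I \right)} = 9 + I$ ($M{\left(I \right)} = I + 9 = 9 + I$)
$h = 7$ ($h = 9 - 2 = 7$)
$w = -24$ ($w = -20 - 4 = -24$)
$w M{\left(11 \right)} + z{\left(h \right)} = - 24 \left(9 + 11\right) + 7 = \left(-24\right) 20 + 7 = -480 + 7 = -473$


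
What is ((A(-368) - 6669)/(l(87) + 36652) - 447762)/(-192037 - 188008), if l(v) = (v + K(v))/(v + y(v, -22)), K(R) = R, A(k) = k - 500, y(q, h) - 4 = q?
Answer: 1460651807423/1239750495175 ≈ 1.1782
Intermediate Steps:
y(q, h) = 4 + q
A(k) = -500 + k
l(v) = 2*v/(4 + 2*v) (l(v) = (v + v)/(v + (4 + v)) = (2*v)/(4 + 2*v) = 2*v/(4 + 2*v))
((A(-368) - 6669)/(l(87) + 36652) - 447762)/(-192037 - 188008) = (((-500 - 368) - 6669)/(87/(2 + 87) + 36652) - 447762)/(-192037 - 188008) = ((-868 - 6669)/(87/89 + 36652) - 447762)/(-380045) = (-7537/(87*(1/89) + 36652) - 447762)*(-1/380045) = (-7537/(87/89 + 36652) - 447762)*(-1/380045) = (-7537/3262115/89 - 447762)*(-1/380045) = (-7537*89/3262115 - 447762)*(-1/380045) = (-670793/3262115 - 447762)*(-1/380045) = -1460651807423/3262115*(-1/380045) = 1460651807423/1239750495175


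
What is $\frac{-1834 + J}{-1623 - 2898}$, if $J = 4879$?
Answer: $- \frac{1015}{1507} \approx -0.67352$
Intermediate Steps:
$\frac{-1834 + J}{-1623 - 2898} = \frac{-1834 + 4879}{-1623 - 2898} = \frac{3045}{-4521} = 3045 \left(- \frac{1}{4521}\right) = - \frac{1015}{1507}$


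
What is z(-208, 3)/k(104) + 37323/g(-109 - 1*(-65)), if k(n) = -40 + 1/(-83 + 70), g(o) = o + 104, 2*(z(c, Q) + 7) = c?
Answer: 6510621/10420 ≈ 624.82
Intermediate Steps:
z(c, Q) = -7 + c/2
g(o) = 104 + o
k(n) = -521/13 (k(n) = -40 + 1/(-13) = -40 - 1/13 = -521/13)
z(-208, 3)/k(104) + 37323/g(-109 - 1*(-65)) = (-7 + (1/2)*(-208))/(-521/13) + 37323/(104 + (-109 - 1*(-65))) = (-7 - 104)*(-13/521) + 37323/(104 + (-109 + 65)) = -111*(-13/521) + 37323/(104 - 44) = 1443/521 + 37323/60 = 1443/521 + 37323*(1/60) = 1443/521 + 12441/20 = 6510621/10420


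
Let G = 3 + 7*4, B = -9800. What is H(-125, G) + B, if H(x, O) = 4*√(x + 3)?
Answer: -9800 + 4*I*√122 ≈ -9800.0 + 44.181*I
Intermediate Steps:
G = 31 (G = 3 + 28 = 31)
H(x, O) = 4*√(3 + x)
H(-125, G) + B = 4*√(3 - 125) - 9800 = 4*√(-122) - 9800 = 4*(I*√122) - 9800 = 4*I*√122 - 9800 = -9800 + 4*I*√122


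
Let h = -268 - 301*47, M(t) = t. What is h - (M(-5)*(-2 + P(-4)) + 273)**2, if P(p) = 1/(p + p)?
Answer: -6070921/64 ≈ -94858.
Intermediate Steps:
P(p) = 1/(2*p)
h = -14415 (h = -268 - 14147 = -14415)
h - (M(-5)*(-2 + P(-4)) + 273)**2 = -14415 - (-5*(-2 + (1/2)/(-4)) + 273)**2 = -14415 - (-5*(-2 + (1/2)*(-1/4)) + 273)**2 = -14415 - (-5*(-2 - 1/8) + 273)**2 = -14415 - (-5*(-17/8) + 273)**2 = -14415 - (85/8 + 273)**2 = -14415 - (2269/8)**2 = -14415 - 1*5148361/64 = -14415 - 5148361/64 = -6070921/64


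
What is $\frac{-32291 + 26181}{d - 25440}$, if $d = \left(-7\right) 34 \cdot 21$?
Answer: $\frac{3055}{15219} \approx 0.20074$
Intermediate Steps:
$d = -4998$ ($d = \left(-238\right) 21 = -4998$)
$\frac{-32291 + 26181}{d - 25440} = \frac{-32291 + 26181}{-4998 - 25440} = - \frac{6110}{-30438} = \left(-6110\right) \left(- \frac{1}{30438}\right) = \frac{3055}{15219}$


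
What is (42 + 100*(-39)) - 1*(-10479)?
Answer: 6621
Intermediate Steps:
(42 + 100*(-39)) - 1*(-10479) = (42 - 3900) + 10479 = -3858 + 10479 = 6621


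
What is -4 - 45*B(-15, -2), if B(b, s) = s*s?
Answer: -184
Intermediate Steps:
B(b, s) = s²
-4 - 45*B(-15, -2) = -4 - 45*(-2)² = -4 - 45*4 = -4 - 180 = -184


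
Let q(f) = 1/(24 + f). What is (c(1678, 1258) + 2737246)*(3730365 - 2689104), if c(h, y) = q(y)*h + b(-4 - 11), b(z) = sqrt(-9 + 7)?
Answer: 1826971065737025/641 + 1041261*I*sqrt(2) ≈ 2.8502e+12 + 1.4726e+6*I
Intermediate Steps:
b(z) = I*sqrt(2) (b(z) = sqrt(-2) = I*sqrt(2))
c(h, y) = I*sqrt(2) + h/(24 + y) (c(h, y) = h/(24 + y) + I*sqrt(2) = I*sqrt(2) + h/(24 + y))
(c(1678, 1258) + 2737246)*(3730365 - 2689104) = ((1678 + I*sqrt(2)*(24 + 1258))/(24 + 1258) + 2737246)*(3730365 - 2689104) = ((1678 + I*sqrt(2)*1282)/1282 + 2737246)*1041261 = ((1678 + 1282*I*sqrt(2))/1282 + 2737246)*1041261 = ((839/641 + I*sqrt(2)) + 2737246)*1041261 = (1754575525/641 + I*sqrt(2))*1041261 = 1826971065737025/641 + 1041261*I*sqrt(2)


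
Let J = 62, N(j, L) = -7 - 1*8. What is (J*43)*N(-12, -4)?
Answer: -39990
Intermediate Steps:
N(j, L) = -15 (N(j, L) = -7 - 8 = -15)
(J*43)*N(-12, -4) = (62*43)*(-15) = 2666*(-15) = -39990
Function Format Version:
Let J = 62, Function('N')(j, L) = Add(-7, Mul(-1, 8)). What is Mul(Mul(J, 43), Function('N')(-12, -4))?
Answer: -39990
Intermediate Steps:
Function('N')(j, L) = -15 (Function('N')(j, L) = Add(-7, -8) = -15)
Mul(Mul(J, 43), Function('N')(-12, -4)) = Mul(Mul(62, 43), -15) = Mul(2666, -15) = -39990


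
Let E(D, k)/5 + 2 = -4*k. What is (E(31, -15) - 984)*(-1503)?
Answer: 1043082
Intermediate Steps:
E(D, k) = -10 - 20*k (E(D, k) = -10 + 5*(-4*k) = -10 - 20*k)
(E(31, -15) - 984)*(-1503) = ((-10 - 20*(-15)) - 984)*(-1503) = ((-10 + 300) - 984)*(-1503) = (290 - 984)*(-1503) = -694*(-1503) = 1043082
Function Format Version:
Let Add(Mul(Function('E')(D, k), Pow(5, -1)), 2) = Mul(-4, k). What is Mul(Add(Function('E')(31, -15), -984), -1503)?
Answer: 1043082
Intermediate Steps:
Function('E')(D, k) = Add(-10, Mul(-20, k)) (Function('E')(D, k) = Add(-10, Mul(5, Mul(-4, k))) = Add(-10, Mul(-20, k)))
Mul(Add(Function('E')(31, -15), -984), -1503) = Mul(Add(Add(-10, Mul(-20, -15)), -984), -1503) = Mul(Add(Add(-10, 300), -984), -1503) = Mul(Add(290, -984), -1503) = Mul(-694, -1503) = 1043082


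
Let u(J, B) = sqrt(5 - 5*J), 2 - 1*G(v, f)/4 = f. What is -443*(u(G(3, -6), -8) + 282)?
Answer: -124926 - 443*I*sqrt(155) ≈ -1.2493e+5 - 5515.3*I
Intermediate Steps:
G(v, f) = 8 - 4*f
-443*(u(G(3, -6), -8) + 282) = -443*(sqrt(5 - 5*(8 - 4*(-6))) + 282) = -443*(sqrt(5 - 5*(8 + 24)) + 282) = -443*(sqrt(5 - 5*32) + 282) = -443*(sqrt(5 - 160) + 282) = -443*(sqrt(-155) + 282) = -443*(I*sqrt(155) + 282) = -443*(282 + I*sqrt(155)) = -124926 - 443*I*sqrt(155)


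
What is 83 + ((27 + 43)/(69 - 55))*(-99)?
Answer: -412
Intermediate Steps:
83 + ((27 + 43)/(69 - 55))*(-99) = 83 + (70/14)*(-99) = 83 + (70*(1/14))*(-99) = 83 + 5*(-99) = 83 - 495 = -412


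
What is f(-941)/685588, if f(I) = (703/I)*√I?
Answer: -703*I*√941/645138308 ≈ -3.3427e-5*I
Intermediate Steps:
f(I) = 703/√I
f(-941)/685588 = (703/√(-941))/685588 = (703*(-I*√941/941))*(1/685588) = -703*I*√941/941*(1/685588) = -703*I*√941/645138308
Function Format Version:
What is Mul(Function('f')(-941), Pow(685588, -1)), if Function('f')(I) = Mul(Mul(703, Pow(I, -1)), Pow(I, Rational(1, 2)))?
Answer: Mul(Rational(-703, 645138308), I, Pow(941, Rational(1, 2))) ≈ Mul(-3.3427e-5, I)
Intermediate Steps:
Function('f')(I) = Mul(703, Pow(I, Rational(-1, 2)))
Mul(Function('f')(-941), Pow(685588, -1)) = Mul(Mul(703, Pow(-941, Rational(-1, 2))), Pow(685588, -1)) = Mul(Mul(703, Mul(Rational(-1, 941), I, Pow(941, Rational(1, 2)))), Rational(1, 685588)) = Mul(Mul(Rational(-703, 941), I, Pow(941, Rational(1, 2))), Rational(1, 685588)) = Mul(Rational(-703, 645138308), I, Pow(941, Rational(1, 2)))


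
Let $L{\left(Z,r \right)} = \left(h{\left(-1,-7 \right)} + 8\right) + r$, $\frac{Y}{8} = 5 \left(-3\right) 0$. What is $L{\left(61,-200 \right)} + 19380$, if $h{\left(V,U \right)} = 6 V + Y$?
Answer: $19182$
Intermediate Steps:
$Y = 0$ ($Y = 8 \cdot 5 \left(-3\right) 0 = 8 \left(\left(-15\right) 0\right) = 8 \cdot 0 = 0$)
$h{\left(V,U \right)} = 6 V$ ($h{\left(V,U \right)} = 6 V + 0 = 6 V$)
$L{\left(Z,r \right)} = 2 + r$ ($L{\left(Z,r \right)} = \left(6 \left(-1\right) + 8\right) + r = \left(-6 + 8\right) + r = 2 + r$)
$L{\left(61,-200 \right)} + 19380 = \left(2 - 200\right) + 19380 = -198 + 19380 = 19182$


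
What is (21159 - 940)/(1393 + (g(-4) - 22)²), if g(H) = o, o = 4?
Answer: 20219/1717 ≈ 11.776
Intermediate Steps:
g(H) = 4
(21159 - 940)/(1393 + (g(-4) - 22)²) = (21159 - 940)/(1393 + (4 - 22)²) = 20219/(1393 + (-18)²) = 20219/(1393 + 324) = 20219/1717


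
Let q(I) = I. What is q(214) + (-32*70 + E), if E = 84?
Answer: -1942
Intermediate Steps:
q(214) + (-32*70 + E) = 214 + (-32*70 + 84) = 214 + (-2240 + 84) = 214 - 2156 = -1942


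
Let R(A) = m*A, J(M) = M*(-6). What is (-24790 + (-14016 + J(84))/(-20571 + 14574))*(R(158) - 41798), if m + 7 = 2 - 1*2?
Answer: 2125909074480/1999 ≈ 1.0635e+9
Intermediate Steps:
m = -7 (m = -7 + (2 - 1*2) = -7 + (2 - 2) = -7 + 0 = -7)
J(M) = -6*M
R(A) = -7*A
(-24790 + (-14016 + J(84))/(-20571 + 14574))*(R(158) - 41798) = (-24790 + (-14016 - 6*84)/(-20571 + 14574))*(-7*158 - 41798) = (-24790 + (-14016 - 504)/(-5997))*(-1106 - 41798) = (-24790 - 14520*(-1/5997))*(-42904) = (-24790 + 4840/1999)*(-42904) = -49550370/1999*(-42904) = 2125909074480/1999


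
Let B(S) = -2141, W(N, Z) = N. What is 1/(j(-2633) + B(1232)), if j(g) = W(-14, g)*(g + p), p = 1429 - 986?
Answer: 1/28519 ≈ 3.5064e-5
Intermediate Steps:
p = 443
j(g) = -6202 - 14*g (j(g) = -14*(g + 443) = -14*(443 + g) = -6202 - 14*g)
1/(j(-2633) + B(1232)) = 1/((-6202 - 14*(-2633)) - 2141) = 1/((-6202 + 36862) - 2141) = 1/(30660 - 2141) = 1/28519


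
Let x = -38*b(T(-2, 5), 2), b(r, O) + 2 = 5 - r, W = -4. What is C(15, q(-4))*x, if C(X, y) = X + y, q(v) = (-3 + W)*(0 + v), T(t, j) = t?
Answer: -8170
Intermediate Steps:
b(r, O) = 3 - r (b(r, O) = -2 + (5 - r) = 3 - r)
q(v) = -7*v (q(v) = (-3 - 4)*(0 + v) = -7*v)
x = -190 (x = -38*(3 - 1*(-2)) = -38*(3 + 2) = -38*5 = -190)
C(15, q(-4))*x = (15 - 7*(-4))*(-190) = (15 + 28)*(-190) = 43*(-190) = -8170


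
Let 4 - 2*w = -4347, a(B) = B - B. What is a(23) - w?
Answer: -4351/2 ≈ -2175.5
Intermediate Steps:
a(B) = 0
w = 4351/2 (w = 2 - ½*(-4347) = 2 + 4347/2 = 4351/2 ≈ 2175.5)
a(23) - w = 0 - 1*4351/2 = 0 - 4351/2 = -4351/2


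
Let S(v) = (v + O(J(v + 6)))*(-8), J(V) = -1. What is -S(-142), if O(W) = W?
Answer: -1144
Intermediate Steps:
S(v) = 8 - 8*v (S(v) = (v - 1)*(-8) = (-1 + v)*(-8) = 8 - 8*v)
-S(-142) = -(8 - 8*(-142)) = -(8 + 1136) = -1*1144 = -1144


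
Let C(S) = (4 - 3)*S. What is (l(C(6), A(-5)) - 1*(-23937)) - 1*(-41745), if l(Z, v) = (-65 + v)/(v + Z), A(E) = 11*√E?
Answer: 42102377/641 + 781*I*√5/641 ≈ 65682.0 + 2.7244*I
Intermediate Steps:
C(S) = S (C(S) = 1*S = S)
l(Z, v) = (-65 + v)/(Z + v)
(l(C(6), A(-5)) - 1*(-23937)) - 1*(-41745) = ((-65 + 11*√(-5))/(6 + 11*√(-5)) - 1*(-23937)) - 1*(-41745) = ((-65 + 11*(I*√5))/(6 + 11*(I*√5)) + 23937) + 41745 = ((-65 + 11*I*√5)/(6 + 11*I*√5) + 23937) + 41745 = (23937 + (-65 + 11*I*√5)/(6 + 11*I*√5)) + 41745 = 65682 + (-65 + 11*I*√5)/(6 + 11*I*√5)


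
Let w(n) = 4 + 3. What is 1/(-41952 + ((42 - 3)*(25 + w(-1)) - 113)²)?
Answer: 1/1246273 ≈ 8.0239e-7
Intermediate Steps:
w(n) = 7
1/(-41952 + ((42 - 3)*(25 + w(-1)) - 113)²) = 1/(-41952 + ((42 - 3)*(25 + 7) - 113)²) = 1/(-41952 + (39*32 - 113)²) = 1/(-41952 + (1248 - 113)²) = 1/(-41952 + 1135²) = 1/(-41952 + 1288225) = 1/1246273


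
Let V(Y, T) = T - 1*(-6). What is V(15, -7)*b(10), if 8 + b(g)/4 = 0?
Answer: 32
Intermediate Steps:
V(Y, T) = 6 + T (V(Y, T) = T + 6 = 6 + T)
b(g) = -32 (b(g) = -32 + 4*0 = -32 + 0 = -32)
V(15, -7)*b(10) = (6 - 7)*(-32) = -1*(-32) = 32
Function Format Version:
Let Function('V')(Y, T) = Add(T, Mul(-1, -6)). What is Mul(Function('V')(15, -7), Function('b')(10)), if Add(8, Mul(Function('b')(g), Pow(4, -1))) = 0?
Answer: 32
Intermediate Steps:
Function('V')(Y, T) = Add(6, T) (Function('V')(Y, T) = Add(T, 6) = Add(6, T))
Function('b')(g) = -32 (Function('b')(g) = Add(-32, Mul(4, 0)) = Add(-32, 0) = -32)
Mul(Function('V')(15, -7), Function('b')(10)) = Mul(Add(6, -7), -32) = Mul(-1, -32) = 32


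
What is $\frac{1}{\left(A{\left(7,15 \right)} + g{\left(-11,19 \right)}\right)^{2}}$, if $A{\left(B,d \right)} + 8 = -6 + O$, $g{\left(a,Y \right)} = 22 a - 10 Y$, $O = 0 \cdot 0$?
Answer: $\frac{1}{198916} \approx 5.0273 \cdot 10^{-6}$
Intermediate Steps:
$O = 0$
$g{\left(a,Y \right)} = - 10 Y + 22 a$
$A{\left(B,d \right)} = -14$ ($A{\left(B,d \right)} = -8 + \left(-6 + 0\right) = -8 - 6 = -14$)
$\frac{1}{\left(A{\left(7,15 \right)} + g{\left(-11,19 \right)}\right)^{2}} = \frac{1}{\left(-14 + \left(\left(-10\right) 19 + 22 \left(-11\right)\right)\right)^{2}} = \frac{1}{\left(-14 - 432\right)^{2}} = \frac{1}{\left(-446\right)^{2}} = \frac{1}{198916}$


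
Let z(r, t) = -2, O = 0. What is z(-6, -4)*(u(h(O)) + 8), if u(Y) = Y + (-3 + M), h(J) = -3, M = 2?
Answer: -8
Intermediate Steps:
u(Y) = -1 + Y (u(Y) = Y + (-3 + 2) = Y - 1 = -1 + Y)
z(-6, -4)*(u(h(O)) + 8) = -2*((-1 - 3) + 8) = -2*(-4 + 8) = -2*4 = -8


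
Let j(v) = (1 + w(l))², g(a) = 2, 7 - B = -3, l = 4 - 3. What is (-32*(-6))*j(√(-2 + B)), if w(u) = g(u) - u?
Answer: 768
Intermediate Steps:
l = 1
B = 10 (B = 7 - 1*(-3) = 7 + 3 = 10)
w(u) = 2 - u
j(v) = 4 (j(v) = (1 + (2 - 1*1))² = (1 + (2 - 1))² = (1 + 1)² = 2² = 4)
(-32*(-6))*j(√(-2 + B)) = -32*(-6)*4 = 192*4 = 768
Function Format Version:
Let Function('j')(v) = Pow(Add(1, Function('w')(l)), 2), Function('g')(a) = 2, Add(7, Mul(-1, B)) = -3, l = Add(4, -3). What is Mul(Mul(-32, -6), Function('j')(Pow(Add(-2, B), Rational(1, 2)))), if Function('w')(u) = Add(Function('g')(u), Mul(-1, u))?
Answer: 768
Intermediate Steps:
l = 1
B = 10 (B = Add(7, Mul(-1, -3)) = Add(7, 3) = 10)
Function('w')(u) = Add(2, Mul(-1, u))
Function('j')(v) = 4 (Function('j')(v) = Pow(Add(1, Add(2, Mul(-1, 1))), 2) = Pow(Add(1, Add(2, -1)), 2) = Pow(Add(1, 1), 2) = Pow(2, 2) = 4)
Mul(Mul(-32, -6), Function('j')(Pow(Add(-2, B), Rational(1, 2)))) = Mul(Mul(-32, -6), 4) = Mul(192, 4) = 768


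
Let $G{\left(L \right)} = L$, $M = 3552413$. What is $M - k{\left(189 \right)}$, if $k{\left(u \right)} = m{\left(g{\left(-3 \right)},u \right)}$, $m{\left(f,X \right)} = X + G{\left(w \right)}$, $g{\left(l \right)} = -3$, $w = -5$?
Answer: $3552229$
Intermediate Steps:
$m{\left(f,X \right)} = -5 + X$ ($m{\left(f,X \right)} = X - 5 = -5 + X$)
$k{\left(u \right)} = -5 + u$
$M - k{\left(189 \right)} = 3552413 - \left(-5 + 189\right) = 3552413 - 184 = 3552229$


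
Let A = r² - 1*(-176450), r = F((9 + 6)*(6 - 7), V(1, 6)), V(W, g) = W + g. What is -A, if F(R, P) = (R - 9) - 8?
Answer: -177474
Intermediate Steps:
F(R, P) = -17 + R (F(R, P) = (-9 + R) - 8 = -17 + R)
r = -32 (r = -17 + (9 + 6)*(6 - 7) = -17 + 15*(-1) = -17 - 15 = -32)
A = 177474 (A = (-32)² - 1*(-176450) = 1024 + 176450 = 177474)
-A = -1*177474 = -177474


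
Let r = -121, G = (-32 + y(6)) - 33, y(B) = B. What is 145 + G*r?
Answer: 7284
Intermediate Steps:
G = -59 (G = (-32 + 6) - 33 = -26 - 33 = -59)
145 + G*r = 145 - 59*(-121) = 145 + 7139 = 7284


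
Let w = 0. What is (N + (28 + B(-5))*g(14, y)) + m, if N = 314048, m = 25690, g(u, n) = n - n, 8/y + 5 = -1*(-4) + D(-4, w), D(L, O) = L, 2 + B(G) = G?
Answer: 339738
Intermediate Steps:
B(G) = -2 + G
y = -8/5 (y = 8/(-5 + (-1*(-4) - 4)) = 8/(-5 + (4 - 4)) = 8/(-5 + 0) = 8/(-5) = 8*(-1/5) = -8/5 ≈ -1.6000)
g(u, n) = 0
(N + (28 + B(-5))*g(14, y)) + m = (314048 + (28 + (-2 - 5))*0) + 25690 = (314048 + (28 - 7)*0) + 25690 = (314048 + 21*0) + 25690 = (314048 + 0) + 25690 = 314048 + 25690 = 339738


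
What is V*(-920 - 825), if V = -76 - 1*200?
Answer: 481620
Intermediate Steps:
V = -276 (V = -76 - 200 = -276)
V*(-920 - 825) = -276*(-920 - 825) = -276*(-1745) = 481620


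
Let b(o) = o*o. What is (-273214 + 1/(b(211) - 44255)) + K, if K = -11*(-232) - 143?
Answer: -72034129/266 ≈ -2.7081e+5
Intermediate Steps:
b(o) = o**2
K = 2409 (K = 2552 - 143 = 2409)
(-273214 + 1/(b(211) - 44255)) + K = (-273214 + 1/(211**2 - 44255)) + 2409 = (-273214 + 1/(44521 - 44255)) + 2409 = (-273214 + 1/266) + 2409 = -72674923/266 + 2409 = -72034129/266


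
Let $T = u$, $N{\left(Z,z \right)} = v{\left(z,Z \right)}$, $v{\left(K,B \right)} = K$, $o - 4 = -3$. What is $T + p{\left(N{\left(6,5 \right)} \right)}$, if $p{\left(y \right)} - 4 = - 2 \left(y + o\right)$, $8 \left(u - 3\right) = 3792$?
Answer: $469$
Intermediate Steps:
$o = 1$ ($o = 4 - 3 = 1$)
$u = 477$ ($u = 3 + \frac{1}{8} \cdot 3792 = 3 + 474 = 477$)
$N{\left(Z,z \right)} = z$
$p{\left(y \right)} = 2 - 2 y$ ($p{\left(y \right)} = 4 - 2 \left(y + 1\right) = 4 - 2 \left(1 + y\right) = 4 - \left(2 + 2 y\right) = 2 - 2 y$)
$T = 477$
$T + p{\left(N{\left(6,5 \right)} \right)} = 477 + \left(2 - 10\right) = 477 - 8 = 469$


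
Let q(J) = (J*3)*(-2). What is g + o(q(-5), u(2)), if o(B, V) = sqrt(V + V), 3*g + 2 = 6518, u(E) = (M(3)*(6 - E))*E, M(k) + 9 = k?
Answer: 2172 + 4*I*sqrt(6) ≈ 2172.0 + 9.798*I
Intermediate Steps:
M(k) = -9 + k
u(E) = E*(-36 + 6*E) (u(E) = ((-9 + 3)*(6 - E))*E = (-6*(6 - E))*E = (-36 + 6*E)*E = E*(-36 + 6*E))
g = 2172 (g = -2/3 + (1/3)*6518 = -2/3 + 6518/3 = 2172)
q(J) = -6*J (q(J) = (3*J)*(-2) = -6*J)
o(B, V) = sqrt(2)*sqrt(V) (o(B, V) = sqrt(2*V) = sqrt(2)*sqrt(V))
g + o(q(-5), u(2)) = 2172 + sqrt(2)*sqrt(6*2*(-6 + 2)) = 2172 + sqrt(2)*sqrt(6*2*(-4)) = 2172 + sqrt(2)*sqrt(-48) = 2172 + sqrt(2)*(4*I*sqrt(3)) = 2172 + 4*I*sqrt(6)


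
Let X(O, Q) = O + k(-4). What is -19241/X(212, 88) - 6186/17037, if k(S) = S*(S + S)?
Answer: -109772767/1385676 ≈ -79.220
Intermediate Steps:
k(S) = 2*S² (k(S) = S*(2*S) = 2*S²)
X(O, Q) = 32 + O (X(O, Q) = O + 2*(-4)² = O + 2*16 = O + 32 = 32 + O)
-19241/X(212, 88) - 6186/17037 = -19241/(32 + 212) - 6186/17037 = -19241/244 - 6186*1/17037 = -19241*1/244 - 2062/5679 = -19241/244 - 2062/5679 = -109772767/1385676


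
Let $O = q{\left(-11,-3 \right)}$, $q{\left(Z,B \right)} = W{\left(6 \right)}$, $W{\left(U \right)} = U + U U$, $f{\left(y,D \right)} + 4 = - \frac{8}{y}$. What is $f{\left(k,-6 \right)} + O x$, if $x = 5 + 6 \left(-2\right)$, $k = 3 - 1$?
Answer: $-302$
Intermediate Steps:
$k = 2$
$f{\left(y,D \right)} = -4 - \frac{8}{y}$
$W{\left(U \right)} = U + U^{2}$
$x = -7$ ($x = 5 - 12 = -7$)
$q{\left(Z,B \right)} = 42$ ($q{\left(Z,B \right)} = 6 \left(1 + 6\right) = 6 \cdot 7 = 42$)
$O = 42$
$f{\left(k,-6 \right)} + O x = \left(-4 - \frac{8}{2}\right) + 42 \left(-7\right) = \left(-4 - 4\right) - 294 = -8 - 294 = -302$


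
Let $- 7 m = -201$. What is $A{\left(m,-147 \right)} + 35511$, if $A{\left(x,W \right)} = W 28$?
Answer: $31395$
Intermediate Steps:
$m = \frac{201}{7}$ ($m = \left(- \frac{1}{7}\right) \left(-201\right) = \frac{201}{7} \approx 28.714$)
$A{\left(x,W \right)} = 28 W$
$A{\left(m,-147 \right)} + 35511 = 28 \left(-147\right) + 35511 = -4116 + 35511 = 31395$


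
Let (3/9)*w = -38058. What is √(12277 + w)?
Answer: I*√101897 ≈ 319.21*I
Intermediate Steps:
w = -114174 (w = 3*(-38058) = -114174)
√(12277 + w) = √(12277 - 114174) = √(-101897) = I*√101897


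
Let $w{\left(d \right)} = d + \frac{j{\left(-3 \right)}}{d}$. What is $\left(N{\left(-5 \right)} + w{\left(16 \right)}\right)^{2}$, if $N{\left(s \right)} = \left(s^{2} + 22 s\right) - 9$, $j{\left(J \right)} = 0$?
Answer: $6084$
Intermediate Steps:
$N{\left(s \right)} = -9 + s^{2} + 22 s$
$w{\left(d \right)} = d$ ($w{\left(d \right)} = d + \frac{0}{d} = d + 0 = d$)
$\left(N{\left(-5 \right)} + w{\left(16 \right)}\right)^{2} = \left(\left(-9 + \left(-5\right)^{2} + 22 \left(-5\right)\right) + 16\right)^{2} = \left(\left(-9 + 25 - 110\right) + 16\right)^{2} = \left(-94 + 16\right)^{2} = \left(-78\right)^{2} = 6084$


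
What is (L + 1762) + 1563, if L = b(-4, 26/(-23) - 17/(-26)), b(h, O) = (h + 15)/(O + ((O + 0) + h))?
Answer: 4921036/1481 ≈ 3322.8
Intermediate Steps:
b(h, O) = (15 + h)/(h + 2*O) (b(h, O) = (15 + h)/(O + (O + h)) = (15 + h)/(h + 2*O))
L = -3289/1481 (L = (15 - 4)/(-4 + 2*(26/(-23) - 17/(-26))) = 11/(-4 + 2*(26*(-1/23) - 17*(-1/26))) = 11/(-4 + 2*(-26/23 + 17/26)) = 11/(-4 + 2*(-285/598)) = 11/(-4 - 285/299) = 11/(-1481/299) = -299/1481*11 = -3289/1481 ≈ -2.2208)
(L + 1762) + 1563 = (-3289/1481 + 1762) + 1563 = 2606233/1481 + 1563 = 4921036/1481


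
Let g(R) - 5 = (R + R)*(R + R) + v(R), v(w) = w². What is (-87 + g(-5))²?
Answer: 1849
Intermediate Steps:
g(R) = 5 + 5*R² (g(R) = 5 + ((R + R)*(R + R) + R²) = 5 + ((2*R)*(2*R) + R²) = 5 + (4*R² + R²) = 5 + 5*R²)
(-87 + g(-5))² = (-87 + (5 + 5*(-5)²))² = (-87 + (5 + 5*25))² = (-87 + (5 + 125))² = (-87 + 130)² = 43² = 1849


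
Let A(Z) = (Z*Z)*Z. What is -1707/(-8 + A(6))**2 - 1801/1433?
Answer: -80364595/61997312 ≈ -1.2963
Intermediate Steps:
A(Z) = Z**3 (A(Z) = Z**2*Z = Z**3)
-1707/(-8 + A(6))**2 - 1801/1433 = -1707/(-8 + 6**3)**2 - 1801/1433 = -1707/(-8 + 216)**2 - 1801*1/1433 = -1707/(208**2) - 1801/1433 = -1707/43264 - 1801/1433 = -80364595/61997312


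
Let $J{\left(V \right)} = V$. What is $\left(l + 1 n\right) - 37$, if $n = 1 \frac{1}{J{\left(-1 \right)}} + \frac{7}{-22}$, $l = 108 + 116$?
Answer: $\frac{4085}{22} \approx 185.68$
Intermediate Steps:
$l = 224$
$n = - \frac{29}{22}$ ($n = 1 \frac{1}{-1} + \frac{7}{-22} = 1 \left(-1\right) + 7 \left(- \frac{1}{22}\right) = -1 - \frac{7}{22} = - \frac{29}{22} \approx -1.3182$)
$\left(l + 1 n\right) - 37 = \left(224 + 1 \left(- \frac{29}{22}\right)\right) - 37 = \left(224 - \frac{29}{22}\right) - 37 = \frac{4899}{22} - 37 = \frac{4085}{22}$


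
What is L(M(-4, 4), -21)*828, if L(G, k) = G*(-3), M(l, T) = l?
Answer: 9936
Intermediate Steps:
L(G, k) = -3*G
L(M(-4, 4), -21)*828 = -3*(-4)*828 = 12*828 = 9936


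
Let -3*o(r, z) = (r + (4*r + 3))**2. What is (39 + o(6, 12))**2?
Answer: 104976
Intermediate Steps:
o(r, z) = -(3 + 5*r)**2/3 (o(r, z) = -(r + (4*r + 3))**2/3 = -(r + (3 + 4*r))**2/3 = -(3 + 5*r)**2/3)
(39 + o(6, 12))**2 = (39 - (3 + 5*6)**2/3)**2 = (39 - (3 + 30)**2/3)**2 = (39 - 1/3*33**2)**2 = (39 - 1/3*1089)**2 = (39 - 363)**2 = (-324)**2 = 104976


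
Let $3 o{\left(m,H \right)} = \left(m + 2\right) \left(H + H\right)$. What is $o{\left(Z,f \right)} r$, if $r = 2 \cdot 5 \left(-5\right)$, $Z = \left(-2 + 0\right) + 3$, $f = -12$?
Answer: $1200$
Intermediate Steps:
$Z = 1$ ($Z = -2 + 3 = 1$)
$o{\left(m,H \right)} = \frac{2 H \left(2 + m\right)}{3}$ ($o{\left(m,H \right)} = \frac{\left(m + 2\right) \left(H + H\right)}{3} = \frac{\left(2 + m\right) 2 H}{3} = \frac{2 H \left(2 + m\right)}{3}$)
$r = -50$ ($r = 10 \left(-5\right) = -50$)
$o{\left(Z,f \right)} r = \frac{2}{3} \left(-12\right) \left(2 + 1\right) \left(-50\right) = \frac{2}{3} \left(-12\right) 3 \left(-50\right) = \left(-24\right) \left(-50\right) = 1200$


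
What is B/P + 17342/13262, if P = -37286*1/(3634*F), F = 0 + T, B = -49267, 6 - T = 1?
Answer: 2968135551998/123621733 ≈ 24010.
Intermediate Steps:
T = 5 (T = 6 - 1*1 = 6 - 1 = 5)
F = 5 (F = 0 + 5 = 5)
P = -18643/9085 (P = -37286/(3634*5) = -37286/18170 = -37286*1/18170 = -18643/9085 ≈ -2.0521)
B/P + 17342/13262 = -49267/(-18643/9085) + 17342/13262 = -49267*(-9085/18643) + 17342*(1/13262) = 447590695/18643 + 8671/6631 = 2968135551998/123621733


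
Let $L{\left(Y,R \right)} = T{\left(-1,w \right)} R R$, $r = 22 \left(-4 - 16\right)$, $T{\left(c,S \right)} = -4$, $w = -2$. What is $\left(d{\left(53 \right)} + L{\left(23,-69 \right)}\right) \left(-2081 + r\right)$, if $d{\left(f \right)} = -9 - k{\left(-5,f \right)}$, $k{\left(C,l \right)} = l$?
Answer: $48166226$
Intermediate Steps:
$d{\left(f \right)} = -9 - f$
$r = -440$ ($r = 22 \left(-20\right) = -440$)
$L{\left(Y,R \right)} = - 4 R^{2}$ ($L{\left(Y,R \right)} = - 4 R R = - 4 R^{2}$)
$\left(d{\left(53 \right)} + L{\left(23,-69 \right)}\right) \left(-2081 + r\right) = \left(\left(-9 - 53\right) - 4 \left(-69\right)^{2}\right) \left(-2081 - 440\right) = \left(\left(-9 - 53\right) - 19044\right) \left(-2521\right) = \left(-62 - 19044\right) \left(-2521\right) = \left(-19106\right) \left(-2521\right) = 48166226$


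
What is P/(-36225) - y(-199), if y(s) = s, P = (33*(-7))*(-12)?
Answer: 114381/575 ≈ 198.92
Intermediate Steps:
P = 2772 (P = -231*(-12) = 2772)
P/(-36225) - y(-199) = 2772/(-36225) - 1*(-199) = 2772*(-1/36225) + 199 = -44/575 + 199 = 114381/575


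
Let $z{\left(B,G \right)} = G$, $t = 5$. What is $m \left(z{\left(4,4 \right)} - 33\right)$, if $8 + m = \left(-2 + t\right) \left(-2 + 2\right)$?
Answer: $232$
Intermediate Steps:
$m = -8$ ($m = -8 + \left(-2 + 5\right) \left(-2 + 2\right) = -8 + 3 \cdot 0 = -8 + 0 = -8$)
$m \left(z{\left(4,4 \right)} - 33\right) = - 8 \left(4 - 33\right) = \left(-8\right) \left(-29\right) = 232$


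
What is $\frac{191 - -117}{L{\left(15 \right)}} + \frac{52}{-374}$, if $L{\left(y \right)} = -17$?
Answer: $- \frac{3414}{187} \approx -18.257$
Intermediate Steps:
$\frac{191 - -117}{L{\left(15 \right)}} + \frac{52}{-374} = \frac{191 - -117}{-17} + \frac{52}{-374} = \left(191 + 117\right) \left(- \frac{1}{17}\right) + 52 \left(- \frac{1}{374}\right) = 308 \left(- \frac{1}{17}\right) - \frac{26}{187} = - \frac{308}{17} - \frac{26}{187} = - \frac{3414}{187}$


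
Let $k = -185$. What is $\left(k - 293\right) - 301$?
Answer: $-779$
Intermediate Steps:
$\left(k - 293\right) - 301 = \left(-185 - 293\right) - 301 = -478 - 301 = -779$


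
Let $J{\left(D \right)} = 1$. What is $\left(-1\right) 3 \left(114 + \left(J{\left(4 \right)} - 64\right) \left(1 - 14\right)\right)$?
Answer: $-2799$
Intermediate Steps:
$\left(-1\right) 3 \left(114 + \left(J{\left(4 \right)} - 64\right) \left(1 - 14\right)\right) = \left(-1\right) 3 \left(114 + \left(1 - 64\right) \left(1 - 14\right)\right) = - 3 \left(114 - -819\right) = - 3 \left(114 + 819\right) = \left(-3\right) 933 = -2799$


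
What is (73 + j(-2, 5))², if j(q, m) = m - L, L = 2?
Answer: 5776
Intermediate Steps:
j(q, m) = -2 + m (j(q, m) = m - 1*2 = m - 2 = -2 + m)
(73 + j(-2, 5))² = (73 + (-2 + 5))² = (73 + 3)² = 76² = 5776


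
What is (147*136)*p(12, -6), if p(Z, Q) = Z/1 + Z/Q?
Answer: 199920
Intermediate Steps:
p(Z, Q) = Z + Z/Q (p(Z, Q) = Z*1 + Z/Q = Z + Z/Q)
(147*136)*p(12, -6) = (147*136)*(12 + 12/(-6)) = 19992*(12 + 12*(-⅙)) = 19992*(12 - 2) = 19992*10 = 199920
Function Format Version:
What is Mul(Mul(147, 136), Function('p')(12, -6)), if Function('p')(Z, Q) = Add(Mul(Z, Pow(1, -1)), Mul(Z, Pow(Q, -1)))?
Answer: 199920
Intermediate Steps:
Function('p')(Z, Q) = Add(Z, Mul(Z, Pow(Q, -1))) (Function('p')(Z, Q) = Add(Mul(Z, 1), Mul(Z, Pow(Q, -1))) = Add(Z, Mul(Z, Pow(Q, -1))))
Mul(Mul(147, 136), Function('p')(12, -6)) = Mul(Mul(147, 136), Add(12, Mul(12, Pow(-6, -1)))) = Mul(19992, Add(12, Mul(12, Rational(-1, 6)))) = Mul(19992, Add(12, -2)) = Mul(19992, 10) = 199920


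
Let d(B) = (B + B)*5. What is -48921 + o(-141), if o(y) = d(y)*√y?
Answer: -48921 - 1410*I*√141 ≈ -48921.0 - 16743.0*I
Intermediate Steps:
d(B) = 10*B (d(B) = (2*B)*5 = 10*B)
o(y) = 10*y^(3/2) (o(y) = (10*y)*√y = 10*y^(3/2))
-48921 + o(-141) = -48921 + 10*(-141)^(3/2) = -48921 + 10*(-141*I*√141) = -48921 - 1410*I*√141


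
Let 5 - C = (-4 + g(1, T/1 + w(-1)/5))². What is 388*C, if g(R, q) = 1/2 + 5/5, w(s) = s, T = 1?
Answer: -485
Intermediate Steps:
g(R, q) = 3/2 (g(R, q) = 1*(½) + 5*(⅕) = ½ + 1 = 3/2)
C = -5/4 (C = 5 - (-4 + 3/2)² = 5 - (-5/2)² = 5 - 1*25/4 = 5 - 25/4 = -5/4 ≈ -1.2500)
388*C = 388*(-5/4) = -485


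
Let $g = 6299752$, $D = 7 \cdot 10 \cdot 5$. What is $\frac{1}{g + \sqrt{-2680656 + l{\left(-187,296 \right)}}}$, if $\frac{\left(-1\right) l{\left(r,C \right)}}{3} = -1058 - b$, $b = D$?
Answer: $\frac{787469}{4960859742242} - \frac{i \sqrt{167277}}{9921719484484} \approx 1.5874 \cdot 10^{-7} - 4.1222 \cdot 10^{-11} i$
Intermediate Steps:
$D = 350$ ($D = 70 \cdot 5 = 350$)
$b = 350$
$l{\left(r,C \right)} = 4224$ ($l{\left(r,C \right)} = - 3 \left(-1058 - 350\right) = \left(-3\right) \left(-1408\right) = 4224$)
$\frac{1}{g + \sqrt{-2680656 + l{\left(-187,296 \right)}}} = \frac{1}{6299752 + \sqrt{-2680656 + 4224}} = \frac{1}{6299752 + \sqrt{-2676432}} = \frac{1}{6299752 + 4 i \sqrt{167277}}$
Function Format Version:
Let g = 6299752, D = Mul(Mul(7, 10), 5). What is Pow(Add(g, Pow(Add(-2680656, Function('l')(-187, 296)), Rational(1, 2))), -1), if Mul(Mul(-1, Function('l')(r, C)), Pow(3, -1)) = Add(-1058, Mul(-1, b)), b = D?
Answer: Add(Rational(787469, 4960859742242), Mul(Rational(-1, 9921719484484), I, Pow(167277, Rational(1, 2)))) ≈ Add(1.5874e-7, Mul(-4.1222e-11, I))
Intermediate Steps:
D = 350 (D = Mul(70, 5) = 350)
b = 350
Function('l')(r, C) = 4224 (Function('l')(r, C) = Mul(-3, Add(-1058, Mul(-1, 350))) = Mul(-3, Add(-1058, -350)) = Mul(-3, -1408) = 4224)
Pow(Add(g, Pow(Add(-2680656, Function('l')(-187, 296)), Rational(1, 2))), -1) = Pow(Add(6299752, Pow(Add(-2680656, 4224), Rational(1, 2))), -1) = Pow(Add(6299752, Pow(-2676432, Rational(1, 2))), -1) = Pow(Add(6299752, Mul(4, I, Pow(167277, Rational(1, 2)))), -1)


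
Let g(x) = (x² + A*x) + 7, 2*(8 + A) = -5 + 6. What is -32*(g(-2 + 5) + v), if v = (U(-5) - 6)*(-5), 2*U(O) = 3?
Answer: -512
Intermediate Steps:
U(O) = 3/2 (U(O) = (½)*3 = 3/2)
v = 45/2 (v = (3/2 - 6)*(-5) = -9/2*(-5) = 45/2 ≈ 22.500)
A = -15/2 (A = -8 + (-5 + 6)/2 = -8 + (½)*1 = -8 + ½ = -15/2 ≈ -7.5000)
g(x) = 7 + x² - 15*x/2 (g(x) = (x² - 15*x/2) + 7 = 7 + x² - 15*x/2)
-32*(g(-2 + 5) + v) = -32*((7 + (-2 + 5)² - 15*(-2 + 5)/2) + 45/2) = -32*((7 + 3² - 15/2*3) + 45/2) = -32*((7 + 9 - 45/2) + 45/2) = -32*(-13/2 + 45/2) = -32*16 = -512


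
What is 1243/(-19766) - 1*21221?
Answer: -419455529/19766 ≈ -21221.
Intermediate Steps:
1243/(-19766) - 1*21221 = 1243*(-1/19766) - 21221 = -1243/19766 - 21221 = -419455529/19766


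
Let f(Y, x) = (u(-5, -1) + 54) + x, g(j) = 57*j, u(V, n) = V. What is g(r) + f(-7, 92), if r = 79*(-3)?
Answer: -13368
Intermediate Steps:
r = -237
f(Y, x) = 49 + x (f(Y, x) = (-5 + 54) + x = 49 + x)
g(r) + f(-7, 92) = 57*(-237) + (49 + 92) = -13509 + 141 = -13368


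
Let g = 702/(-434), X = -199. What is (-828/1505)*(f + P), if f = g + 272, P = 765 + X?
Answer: -30055572/65317 ≈ -460.15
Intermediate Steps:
g = -351/217 (g = 702*(-1/434) = -351/217 ≈ -1.6175)
P = 566 (P = 765 - 199 = 566)
f = 58673/217 (f = -351/217 + 272 = 58673/217 ≈ 270.38)
(-828/1505)*(f + P) = (-828/1505)*(58673/217 + 566) = -828*1/1505*(181495/217) = -828/1505*181495/217 = -30055572/65317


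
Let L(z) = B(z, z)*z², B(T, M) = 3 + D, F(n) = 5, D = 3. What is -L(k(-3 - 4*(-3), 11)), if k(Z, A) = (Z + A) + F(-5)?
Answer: -3750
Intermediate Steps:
B(T, M) = 6 (B(T, M) = 3 + 3 = 6)
k(Z, A) = 5 + A + Z (k(Z, A) = (Z + A) + 5 = (A + Z) + 5 = 5 + A + Z)
L(z) = 6*z²
-L(k(-3 - 4*(-3), 11)) = -6*(5 + 11 + (-3 - 4*(-3)))² = -6*(5 + 11 + (-3 + 12))² = -6*(5 + 11 + 9)² = -6*25² = -6*625 = -1*3750 = -3750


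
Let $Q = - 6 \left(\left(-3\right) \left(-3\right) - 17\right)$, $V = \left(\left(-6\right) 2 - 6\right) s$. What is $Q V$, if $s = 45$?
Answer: $-38880$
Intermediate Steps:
$V = -810$ ($V = \left(\left(-6\right) 2 - 6\right) 45 = \left(-12 - 6\right) 45 = \left(-18\right) 45 = -810$)
$Q = 48$ ($Q = - 6 \left(9 - 17\right) = \left(-6\right) \left(-8\right) = 48$)
$Q V = 48 \left(-810\right) = -38880$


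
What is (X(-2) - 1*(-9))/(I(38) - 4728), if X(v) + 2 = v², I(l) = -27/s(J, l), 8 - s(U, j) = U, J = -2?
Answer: -110/47307 ≈ -0.0023252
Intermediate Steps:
s(U, j) = 8 - U
I(l) = -27/10 (I(l) = -27/(8 - 1*(-2)) = -27/(8 + 2) = -27/10)
X(v) = -2 + v²
(X(-2) - 1*(-9))/(I(38) - 4728) = ((-2 + (-2)²) - 1*(-9))/(-27/10 - 4728) = ((-2 + 4) + 9)/(-47307/10) = -10*(2 + 9)/47307 = -10/47307*11 = -110/47307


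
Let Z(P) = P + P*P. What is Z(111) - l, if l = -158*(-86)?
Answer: -1156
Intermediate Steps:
Z(P) = P + P**2
l = 13588
Z(111) - l = 111*(1 + 111) - 1*13588 = 111*112 - 13588 = 12432 - 13588 = -1156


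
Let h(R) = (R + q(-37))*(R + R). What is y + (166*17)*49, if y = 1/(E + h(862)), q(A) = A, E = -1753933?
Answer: 45857547973/331633 ≈ 1.3828e+5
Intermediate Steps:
h(R) = 2*R*(-37 + R) (h(R) = (R - 37)*(R + R) = (-37 + R)*(2*R) = 2*R*(-37 + R))
y = -1/331633 (y = 1/(-1753933 + 2*862*(-37 + 862)) = 1/(-1753933 + 2*862*825) = 1/(-1753933 + 1422300) = 1/(-331633) = -1/331633 ≈ -3.0154e-6)
y + (166*17)*49 = -1/331633 + (166*17)*49 = -1/331633 + 2822*49 = -1/331633 + 138278 = 45857547973/331633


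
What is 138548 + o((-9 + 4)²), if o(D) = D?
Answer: 138573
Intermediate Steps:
138548 + o((-9 + 4)²) = 138548 + (-9 + 4)² = 138548 + (-5)² = 138548 + 25 = 138573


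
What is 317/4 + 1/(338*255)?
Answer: 13661117/172380 ≈ 79.250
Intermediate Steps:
317/4 + 1/(338*255) = 317*(¼) + (1/338)*(1/255) = 317/4 + 1/86190 = 13661117/172380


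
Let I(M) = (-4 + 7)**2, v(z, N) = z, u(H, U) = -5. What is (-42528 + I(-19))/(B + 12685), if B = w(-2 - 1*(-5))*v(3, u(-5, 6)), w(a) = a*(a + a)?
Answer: -42519/12739 ≈ -3.3377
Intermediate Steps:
w(a) = 2*a**2 (w(a) = a*(2*a) = 2*a**2)
I(M) = 9 (I(M) = 3**2 = 9)
B = 54 (B = (2*(-2 - 1*(-5))**2)*3 = (2*(-2 + 5)**2)*3 = (2*3**2)*3 = (2*9)*3 = 18*3 = 54)
(-42528 + I(-19))/(B + 12685) = (-42528 + 9)/(54 + 12685) = -42519/12739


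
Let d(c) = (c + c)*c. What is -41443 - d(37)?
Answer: -44181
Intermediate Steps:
d(c) = 2*c**2 (d(c) = (2*c)*c = 2*c**2)
-41443 - d(37) = -41443 - 2*37**2 = -41443 - 2*1369 = -41443 - 1*2738 = -41443 - 2738 = -44181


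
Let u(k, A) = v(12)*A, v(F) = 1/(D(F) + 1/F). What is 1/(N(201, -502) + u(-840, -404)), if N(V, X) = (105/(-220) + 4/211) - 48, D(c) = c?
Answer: -1346180/110242447 ≈ -0.012211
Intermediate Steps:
N(V, X) = -449887/9284 (N(V, X) = (105*(-1/220) + 4*(1/211)) - 48 = (-21/44 + 4/211) - 48 = -4255/9284 - 48 = -449887/9284)
v(F) = 1/(F + 1/F)
u(k, A) = 12*A/145 (u(k, A) = (12/(1 + 12**2))*A = (12/(1 + 144))*A = (12/145)*A = (12*(1/145))*A = 12*A/145)
1/(N(201, -502) + u(-840, -404)) = 1/(-449887/9284 + (12/145)*(-404)) = 1/(-449887/9284 - 4848/145) = 1/(-110242447/1346180) = -1346180/110242447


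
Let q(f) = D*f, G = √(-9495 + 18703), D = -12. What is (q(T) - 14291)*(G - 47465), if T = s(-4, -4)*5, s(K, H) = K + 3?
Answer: 675474415 - 28462*√2302 ≈ 6.7411e+8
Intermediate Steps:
s(K, H) = 3 + K
T = -5 (T = (3 - 4)*5 = -1*5 = -5)
G = 2*√2302 (G = √9208 = 2*√2302 ≈ 95.958)
q(f) = -12*f
(q(T) - 14291)*(G - 47465) = (-12*(-5) - 14291)*(2*√2302 - 47465) = (60 - 14291)*(-47465 + 2*√2302) = -14231*(-47465 + 2*√2302) = 675474415 - 28462*√2302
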